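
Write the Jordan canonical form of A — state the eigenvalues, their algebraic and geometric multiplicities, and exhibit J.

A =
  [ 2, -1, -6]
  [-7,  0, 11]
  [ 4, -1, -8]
J_3(-2)

The characteristic polynomial is
  det(x·I − A) = x^3 + 6*x^2 + 12*x + 8 = (x + 2)^3

Eigenvalues and multiplicities (the geometric multiplicity of λ is n − rank(A − λI), which equals the number of Jordan blocks for λ):
  λ = -2: algebraic multiplicity = 3, geometric multiplicity = 1

Determining the block sizes for each eigenvalue:
  λ = -2: one block (gm = 1), so the single block has size am = 3 → block sizes [3]

Assembling the blocks gives a Jordan form
J =
  [-2,  1,  0]
  [ 0, -2,  1]
  [ 0,  0, -2]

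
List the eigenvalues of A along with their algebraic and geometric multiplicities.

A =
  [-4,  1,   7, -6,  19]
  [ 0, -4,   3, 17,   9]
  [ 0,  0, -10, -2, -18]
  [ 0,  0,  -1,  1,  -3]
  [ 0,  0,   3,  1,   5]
λ = -4: alg = 3, geom = 2; λ = 0: alg = 2, geom = 1

Step 1 — factor the characteristic polynomial to read off the algebraic multiplicities:
  χ_A(x) = x^2*(x + 4)^3

Step 2 — compute geometric multiplicities via the rank-nullity identity g(λ) = n − rank(A − λI):
  rank(A − (-4)·I) = 3, so dim ker(A − (-4)·I) = n − 3 = 2
  rank(A − (0)·I) = 4, so dim ker(A − (0)·I) = n − 4 = 1

Summary:
  λ = -4: algebraic multiplicity = 3, geometric multiplicity = 2
  λ = 0: algebraic multiplicity = 2, geometric multiplicity = 1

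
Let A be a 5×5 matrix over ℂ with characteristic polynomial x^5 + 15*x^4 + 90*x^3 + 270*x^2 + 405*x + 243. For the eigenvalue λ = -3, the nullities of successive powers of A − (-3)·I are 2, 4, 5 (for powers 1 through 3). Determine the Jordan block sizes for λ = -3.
Block sizes for λ = -3: [3, 2]

From the dimensions of kernels of powers, the number of Jordan blocks of size at least j is d_j − d_{j−1} where d_j = dim ker(N^j) (with d_0 = 0). Computing the differences gives [2, 2, 1].
The number of blocks of size exactly k is (#blocks of size ≥ k) − (#blocks of size ≥ k + 1), so the partition is: 1 block(s) of size 2, 1 block(s) of size 3.
In nonincreasing order the block sizes are [3, 2].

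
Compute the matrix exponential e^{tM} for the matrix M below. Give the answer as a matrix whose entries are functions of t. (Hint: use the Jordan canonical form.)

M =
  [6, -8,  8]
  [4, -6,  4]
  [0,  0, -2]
e^{tM} =
  [2*exp(2*t) - exp(-2*t), -2*exp(2*t) + 2*exp(-2*t), 2*exp(2*t) - 2*exp(-2*t)]
  [exp(2*t) - exp(-2*t), -exp(2*t) + 2*exp(-2*t), exp(2*t) - exp(-2*t)]
  [0, 0, exp(-2*t)]

Strategy: write M = P · J · P⁻¹ where J is a Jordan canonical form, so e^{tM} = P · e^{tJ} · P⁻¹, and e^{tJ} can be computed block-by-block.

M has Jordan form
J =
  [-2,  0, 0]
  [ 0, -2, 0]
  [ 0,  0, 2]
(up to reordering of blocks).

Per-block formulas:
  For a 1×1 block at λ = 2: exp(t · [2]) = [e^(2t)].
  For a 1×1 block at λ = -2: exp(t · [-2]) = [e^(-2t)].

After assembling e^{tJ} and conjugating by P, we get:

e^{tM} =
  [2*exp(2*t) - exp(-2*t), -2*exp(2*t) + 2*exp(-2*t), 2*exp(2*t) - 2*exp(-2*t)]
  [exp(2*t) - exp(-2*t), -exp(2*t) + 2*exp(-2*t), exp(2*t) - exp(-2*t)]
  [0, 0, exp(-2*t)]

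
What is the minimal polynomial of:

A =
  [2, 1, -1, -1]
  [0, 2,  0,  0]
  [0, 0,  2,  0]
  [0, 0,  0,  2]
x^2 - 4*x + 4

The characteristic polynomial is χ_A(x) = (x - 2)^4, so the eigenvalues are known. The minimal polynomial is
  m_A(x) = Π_λ (x − λ)^{k_λ}
where k_λ is the size of the *largest* Jordan block for λ (equivalently, the smallest k with (A − λI)^k v = 0 for every generalised eigenvector v of λ).

  λ = 2: largest Jordan block has size 2, contributing (x − 2)^2

So m_A(x) = (x - 2)^2 = x^2 - 4*x + 4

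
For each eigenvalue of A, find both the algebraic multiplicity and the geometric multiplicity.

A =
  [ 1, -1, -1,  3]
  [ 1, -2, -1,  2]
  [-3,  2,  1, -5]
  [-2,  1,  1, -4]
λ = -1: alg = 4, geom = 2

Step 1 — factor the characteristic polynomial to read off the algebraic multiplicities:
  χ_A(x) = (x + 1)^4

Step 2 — compute geometric multiplicities via the rank-nullity identity g(λ) = n − rank(A − λI):
  rank(A − (-1)·I) = 2, so dim ker(A − (-1)·I) = n − 2 = 2

Summary:
  λ = -1: algebraic multiplicity = 4, geometric multiplicity = 2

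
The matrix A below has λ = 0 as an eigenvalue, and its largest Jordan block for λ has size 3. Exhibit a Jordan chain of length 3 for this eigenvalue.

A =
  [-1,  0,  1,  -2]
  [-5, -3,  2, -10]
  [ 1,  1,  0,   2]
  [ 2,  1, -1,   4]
A Jordan chain for λ = 0 of length 3:
v_1 = (-2, 2, -2, 0)ᵀ
v_2 = (-1, -5, 1, 2)ᵀ
v_3 = (1, 0, 0, 0)ᵀ

Let N = A − (0)·I. We want v_3 with N^3 v_3 = 0 but N^2 v_3 ≠ 0; then v_{j-1} := N · v_j for j = 3, …, 2.

Pick v_3 = (1, 0, 0, 0)ᵀ.
Then v_2 = N · v_3 = (-1, -5, 1, 2)ᵀ.
Then v_1 = N · v_2 = (-2, 2, -2, 0)ᵀ.

Sanity check: (A − (0)·I) v_1 = (0, 0, 0, 0)ᵀ = 0. ✓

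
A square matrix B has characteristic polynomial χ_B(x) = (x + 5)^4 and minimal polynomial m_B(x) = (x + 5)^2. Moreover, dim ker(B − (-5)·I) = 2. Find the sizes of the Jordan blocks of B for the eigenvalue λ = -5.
Block sizes for λ = -5: [2, 2]

Step 1 — from the characteristic polynomial, algebraic multiplicity of λ = -5 is 4. From dim ker(B − (-5)·I) = 2, there are exactly 2 Jordan blocks for λ = -5.
Step 2 — from the minimal polynomial, the factor (x + 5)^2 tells us the largest block for λ = -5 has size 2.
Step 3 — with total size 4, 2 blocks, and largest block 2, the block sizes (in nonincreasing order) are [2, 2].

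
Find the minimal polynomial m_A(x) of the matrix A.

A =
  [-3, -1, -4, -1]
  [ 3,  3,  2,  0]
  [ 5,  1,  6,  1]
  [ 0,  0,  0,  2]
x^3 - 6*x^2 + 12*x - 8

The characteristic polynomial is χ_A(x) = (x - 2)^4, so the eigenvalues are known. The minimal polynomial is
  m_A(x) = Π_λ (x − λ)^{k_λ}
where k_λ is the size of the *largest* Jordan block for λ (equivalently, the smallest k with (A − λI)^k v = 0 for every generalised eigenvector v of λ).

  λ = 2: largest Jordan block has size 3, contributing (x − 2)^3

So m_A(x) = (x - 2)^3 = x^3 - 6*x^2 + 12*x - 8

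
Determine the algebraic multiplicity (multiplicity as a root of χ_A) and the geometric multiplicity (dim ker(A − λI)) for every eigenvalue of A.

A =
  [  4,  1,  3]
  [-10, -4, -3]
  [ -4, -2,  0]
λ = 0: alg = 3, geom = 1

Step 1 — factor the characteristic polynomial to read off the algebraic multiplicities:
  χ_A(x) = x^3

Step 2 — compute geometric multiplicities via the rank-nullity identity g(λ) = n − rank(A − λI):
  rank(A − (0)·I) = 2, so dim ker(A − (0)·I) = n − 2 = 1

Summary:
  λ = 0: algebraic multiplicity = 3, geometric multiplicity = 1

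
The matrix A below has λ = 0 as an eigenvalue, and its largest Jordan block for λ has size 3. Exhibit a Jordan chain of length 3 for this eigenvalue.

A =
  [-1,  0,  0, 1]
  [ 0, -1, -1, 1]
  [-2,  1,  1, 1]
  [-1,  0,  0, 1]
A Jordan chain for λ = 0 of length 3:
v_1 = (0, 1, -1, 0)ᵀ
v_2 = (-1, 0, -2, -1)ᵀ
v_3 = (1, 0, 0, 0)ᵀ

Let N = A − (0)·I. We want v_3 with N^3 v_3 = 0 but N^2 v_3 ≠ 0; then v_{j-1} := N · v_j for j = 3, …, 2.

Pick v_3 = (1, 0, 0, 0)ᵀ.
Then v_2 = N · v_3 = (-1, 0, -2, -1)ᵀ.
Then v_1 = N · v_2 = (0, 1, -1, 0)ᵀ.

Sanity check: (A − (0)·I) v_1 = (0, 0, 0, 0)ᵀ = 0. ✓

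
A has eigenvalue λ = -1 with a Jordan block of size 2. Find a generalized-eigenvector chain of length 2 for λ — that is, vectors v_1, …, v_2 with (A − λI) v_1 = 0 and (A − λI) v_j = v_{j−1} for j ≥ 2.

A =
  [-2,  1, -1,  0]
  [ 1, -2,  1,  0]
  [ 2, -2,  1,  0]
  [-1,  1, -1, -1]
A Jordan chain for λ = -1 of length 2:
v_1 = (-1, 1, 2, -1)ᵀ
v_2 = (1, 0, 0, 0)ᵀ

Let N = A − (-1)·I. We want v_2 with N^2 v_2 = 0 but N^1 v_2 ≠ 0; then v_{j-1} := N · v_j for j = 2, …, 2.

Pick v_2 = (1, 0, 0, 0)ᵀ.
Then v_1 = N · v_2 = (-1, 1, 2, -1)ᵀ.

Sanity check: (A − (-1)·I) v_1 = (0, 0, 0, 0)ᵀ = 0. ✓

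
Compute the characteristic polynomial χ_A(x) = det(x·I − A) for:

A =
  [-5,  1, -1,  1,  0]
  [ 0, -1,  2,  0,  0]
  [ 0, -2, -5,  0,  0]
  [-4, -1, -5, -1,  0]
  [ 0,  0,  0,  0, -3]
x^5 + 15*x^4 + 90*x^3 + 270*x^2 + 405*x + 243

Expanding det(x·I − A) (e.g. by cofactor expansion or by noting that A is similar to its Jordan form J, which has the same characteristic polynomial as A) gives
  χ_A(x) = x^5 + 15*x^4 + 90*x^3 + 270*x^2 + 405*x + 243
which factors as (x + 3)^5. The eigenvalues (with algebraic multiplicities) are λ = -3 with multiplicity 5.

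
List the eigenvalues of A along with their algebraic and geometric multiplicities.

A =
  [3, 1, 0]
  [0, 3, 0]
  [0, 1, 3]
λ = 3: alg = 3, geom = 2

Step 1 — factor the characteristic polynomial to read off the algebraic multiplicities:
  χ_A(x) = (x - 3)^3

Step 2 — compute geometric multiplicities via the rank-nullity identity g(λ) = n − rank(A − λI):
  rank(A − (3)·I) = 1, so dim ker(A − (3)·I) = n − 1 = 2

Summary:
  λ = 3: algebraic multiplicity = 3, geometric multiplicity = 2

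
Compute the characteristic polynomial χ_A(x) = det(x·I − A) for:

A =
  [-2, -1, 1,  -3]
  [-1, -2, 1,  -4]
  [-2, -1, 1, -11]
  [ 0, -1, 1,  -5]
x^4 + 8*x^3 + 24*x^2 + 32*x + 16

Expanding det(x·I − A) (e.g. by cofactor expansion or by noting that A is similar to its Jordan form J, which has the same characteristic polynomial as A) gives
  χ_A(x) = x^4 + 8*x^3 + 24*x^2 + 32*x + 16
which factors as (x + 2)^4. The eigenvalues (with algebraic multiplicities) are λ = -2 with multiplicity 4.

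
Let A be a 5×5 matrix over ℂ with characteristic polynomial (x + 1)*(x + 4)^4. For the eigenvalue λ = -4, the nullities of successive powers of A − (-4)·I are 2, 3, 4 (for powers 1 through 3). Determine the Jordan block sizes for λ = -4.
Block sizes for λ = -4: [3, 1]

From the dimensions of kernels of powers, the number of Jordan blocks of size at least j is d_j − d_{j−1} where d_j = dim ker(N^j) (with d_0 = 0). Computing the differences gives [2, 1, 1].
The number of blocks of size exactly k is (#blocks of size ≥ k) − (#blocks of size ≥ k + 1), so the partition is: 1 block(s) of size 1, 1 block(s) of size 3.
In nonincreasing order the block sizes are [3, 1].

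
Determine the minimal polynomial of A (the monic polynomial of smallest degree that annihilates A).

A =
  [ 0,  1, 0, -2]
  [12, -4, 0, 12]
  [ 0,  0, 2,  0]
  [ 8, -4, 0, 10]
x^2 - 4*x + 4

The characteristic polynomial is χ_A(x) = (x - 2)^4, so the eigenvalues are known. The minimal polynomial is
  m_A(x) = Π_λ (x − λ)^{k_λ}
where k_λ is the size of the *largest* Jordan block for λ (equivalently, the smallest k with (A − λI)^k v = 0 for every generalised eigenvector v of λ).

  λ = 2: largest Jordan block has size 2, contributing (x − 2)^2

So m_A(x) = (x - 2)^2 = x^2 - 4*x + 4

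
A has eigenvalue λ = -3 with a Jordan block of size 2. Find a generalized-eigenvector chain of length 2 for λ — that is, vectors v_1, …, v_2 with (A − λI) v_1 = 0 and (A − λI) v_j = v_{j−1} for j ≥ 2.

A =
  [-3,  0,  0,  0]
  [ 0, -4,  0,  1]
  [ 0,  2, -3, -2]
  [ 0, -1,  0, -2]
A Jordan chain for λ = -3 of length 2:
v_1 = (0, -1, 2, -1)ᵀ
v_2 = (0, 1, 0, 0)ᵀ

Let N = A − (-3)·I. We want v_2 with N^2 v_2 = 0 but N^1 v_2 ≠ 0; then v_{j-1} := N · v_j for j = 2, …, 2.

Pick v_2 = (0, 1, 0, 0)ᵀ.
Then v_1 = N · v_2 = (0, -1, 2, -1)ᵀ.

Sanity check: (A − (-3)·I) v_1 = (0, 0, 0, 0)ᵀ = 0. ✓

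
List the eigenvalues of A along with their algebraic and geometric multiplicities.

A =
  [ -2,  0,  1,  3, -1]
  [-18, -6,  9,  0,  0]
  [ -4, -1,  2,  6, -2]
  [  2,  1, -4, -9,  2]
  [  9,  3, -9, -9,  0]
λ = -3: alg = 5, geom = 2

Step 1 — factor the characteristic polynomial to read off the algebraic multiplicities:
  χ_A(x) = (x + 3)^5

Step 2 — compute geometric multiplicities via the rank-nullity identity g(λ) = n − rank(A − λI):
  rank(A − (-3)·I) = 3, so dim ker(A − (-3)·I) = n − 3 = 2

Summary:
  λ = -3: algebraic multiplicity = 5, geometric multiplicity = 2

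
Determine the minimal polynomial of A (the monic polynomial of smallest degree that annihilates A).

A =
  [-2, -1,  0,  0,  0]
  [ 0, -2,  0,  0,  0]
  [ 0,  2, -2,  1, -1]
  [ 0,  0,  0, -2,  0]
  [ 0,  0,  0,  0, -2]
x^2 + 4*x + 4

The characteristic polynomial is χ_A(x) = (x + 2)^5, so the eigenvalues are known. The minimal polynomial is
  m_A(x) = Π_λ (x − λ)^{k_λ}
where k_λ is the size of the *largest* Jordan block for λ (equivalently, the smallest k with (A − λI)^k v = 0 for every generalised eigenvector v of λ).

  λ = -2: largest Jordan block has size 2, contributing (x + 2)^2

So m_A(x) = (x + 2)^2 = x^2 + 4*x + 4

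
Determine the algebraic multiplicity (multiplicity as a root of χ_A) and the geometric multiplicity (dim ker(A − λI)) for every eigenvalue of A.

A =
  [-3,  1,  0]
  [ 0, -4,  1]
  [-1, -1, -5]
λ = -4: alg = 3, geom = 1

Step 1 — factor the characteristic polynomial to read off the algebraic multiplicities:
  χ_A(x) = (x + 4)^3

Step 2 — compute geometric multiplicities via the rank-nullity identity g(λ) = n − rank(A − λI):
  rank(A − (-4)·I) = 2, so dim ker(A − (-4)·I) = n − 2 = 1

Summary:
  λ = -4: algebraic multiplicity = 3, geometric multiplicity = 1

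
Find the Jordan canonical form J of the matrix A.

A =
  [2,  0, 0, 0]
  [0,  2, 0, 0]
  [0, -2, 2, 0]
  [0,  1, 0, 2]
J_2(2) ⊕ J_1(2) ⊕ J_1(2)

The characteristic polynomial is
  det(x·I − A) = x^4 - 8*x^3 + 24*x^2 - 32*x + 16 = (x - 2)^4

Eigenvalues and multiplicities (the geometric multiplicity of λ is n − rank(A − λI), which equals the number of Jordan blocks for λ):
  λ = 2: algebraic multiplicity = 4, geometric multiplicity = 3

Determining the block sizes for each eigenvalue:
  λ = 2: 3 blocks summing to 4 forces exactly one block of size 2 and the rest size 1 → block sizes [2, 1, 1]

Assembling the blocks gives a Jordan form
J =
  [2, 1, 0, 0]
  [0, 2, 0, 0]
  [0, 0, 2, 0]
  [0, 0, 0, 2]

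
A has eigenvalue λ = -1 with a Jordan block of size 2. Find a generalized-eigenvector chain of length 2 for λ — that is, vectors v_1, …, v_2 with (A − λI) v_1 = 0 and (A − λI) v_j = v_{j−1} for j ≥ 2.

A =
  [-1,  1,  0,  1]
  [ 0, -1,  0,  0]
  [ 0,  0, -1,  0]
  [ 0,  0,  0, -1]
A Jordan chain for λ = -1 of length 2:
v_1 = (1, 0, 0, 0)ᵀ
v_2 = (0, 1, 0, 0)ᵀ

Let N = A − (-1)·I. We want v_2 with N^2 v_2 = 0 but N^1 v_2 ≠ 0; then v_{j-1} := N · v_j for j = 2, …, 2.

Pick v_2 = (0, 1, 0, 0)ᵀ.
Then v_1 = N · v_2 = (1, 0, 0, 0)ᵀ.

Sanity check: (A − (-1)·I) v_1 = (0, 0, 0, 0)ᵀ = 0. ✓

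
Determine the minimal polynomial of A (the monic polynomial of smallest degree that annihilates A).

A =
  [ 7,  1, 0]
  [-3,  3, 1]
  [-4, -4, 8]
x^3 - 18*x^2 + 108*x - 216

The characteristic polynomial is χ_A(x) = (x - 6)^3, so the eigenvalues are known. The minimal polynomial is
  m_A(x) = Π_λ (x − λ)^{k_λ}
where k_λ is the size of the *largest* Jordan block for λ (equivalently, the smallest k with (A − λI)^k v = 0 for every generalised eigenvector v of λ).

  λ = 6: largest Jordan block has size 3, contributing (x − 6)^3

So m_A(x) = (x - 6)^3 = x^3 - 18*x^2 + 108*x - 216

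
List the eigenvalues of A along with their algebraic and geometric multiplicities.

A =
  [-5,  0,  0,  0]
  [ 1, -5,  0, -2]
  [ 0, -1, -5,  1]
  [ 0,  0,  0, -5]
λ = -5: alg = 4, geom = 2

Step 1 — factor the characteristic polynomial to read off the algebraic multiplicities:
  χ_A(x) = (x + 5)^4

Step 2 — compute geometric multiplicities via the rank-nullity identity g(λ) = n − rank(A − λI):
  rank(A − (-5)·I) = 2, so dim ker(A − (-5)·I) = n − 2 = 2

Summary:
  λ = -5: algebraic multiplicity = 4, geometric multiplicity = 2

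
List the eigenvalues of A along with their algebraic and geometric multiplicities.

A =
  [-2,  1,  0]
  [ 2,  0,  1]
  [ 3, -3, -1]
λ = -1: alg = 3, geom = 1

Step 1 — factor the characteristic polynomial to read off the algebraic multiplicities:
  χ_A(x) = (x + 1)^3

Step 2 — compute geometric multiplicities via the rank-nullity identity g(λ) = n − rank(A − λI):
  rank(A − (-1)·I) = 2, so dim ker(A − (-1)·I) = n − 2 = 1

Summary:
  λ = -1: algebraic multiplicity = 3, geometric multiplicity = 1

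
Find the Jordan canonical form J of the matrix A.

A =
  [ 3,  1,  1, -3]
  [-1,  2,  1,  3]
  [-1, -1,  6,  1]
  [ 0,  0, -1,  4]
J_1(3) ⊕ J_3(4)

The characteristic polynomial is
  det(x·I − A) = x^4 - 15*x^3 + 84*x^2 - 208*x + 192 = (x - 4)^3*(x - 3)

Eigenvalues and multiplicities (the geometric multiplicity of λ is n − rank(A − λI), which equals the number of Jordan blocks for λ):
  λ = 3: algebraic multiplicity = 1, geometric multiplicity = 1
  λ = 4: algebraic multiplicity = 3, geometric multiplicity = 1

Determining the block sizes for each eigenvalue:
  λ = 3: one block (gm = 1), so the single block has size am = 1 → block sizes [1]
  λ = 4: one block (gm = 1), so the single block has size am = 3 → block sizes [3]

Assembling the blocks gives a Jordan form
J =
  [3, 0, 0, 0]
  [0, 4, 1, 0]
  [0, 0, 4, 1]
  [0, 0, 0, 4]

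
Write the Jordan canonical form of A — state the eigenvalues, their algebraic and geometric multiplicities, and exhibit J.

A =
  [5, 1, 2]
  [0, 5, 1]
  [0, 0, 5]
J_3(5)

The characteristic polynomial is
  det(x·I − A) = x^3 - 15*x^2 + 75*x - 125 = (x - 5)^3

Eigenvalues and multiplicities (the geometric multiplicity of λ is n − rank(A − λI), which equals the number of Jordan blocks for λ):
  λ = 5: algebraic multiplicity = 3, geometric multiplicity = 1

Determining the block sizes for each eigenvalue:
  λ = 5: one block (gm = 1), so the single block has size am = 3 → block sizes [3]

Assembling the blocks gives a Jordan form
J =
  [5, 1, 0]
  [0, 5, 1]
  [0, 0, 5]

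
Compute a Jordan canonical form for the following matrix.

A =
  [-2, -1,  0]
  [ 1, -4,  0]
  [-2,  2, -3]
J_2(-3) ⊕ J_1(-3)

The characteristic polynomial is
  det(x·I − A) = x^3 + 9*x^2 + 27*x + 27 = (x + 3)^3

Eigenvalues and multiplicities (the geometric multiplicity of λ is n − rank(A − λI), which equals the number of Jordan blocks for λ):
  λ = -3: algebraic multiplicity = 3, geometric multiplicity = 2

Determining the block sizes for each eigenvalue:
  λ = -3: 2 blocks summing to 3 forces exactly one block of size 2 and the rest size 1 → block sizes [2, 1]

Assembling the blocks gives a Jordan form
J =
  [-3,  1,  0]
  [ 0, -3,  0]
  [ 0,  0, -3]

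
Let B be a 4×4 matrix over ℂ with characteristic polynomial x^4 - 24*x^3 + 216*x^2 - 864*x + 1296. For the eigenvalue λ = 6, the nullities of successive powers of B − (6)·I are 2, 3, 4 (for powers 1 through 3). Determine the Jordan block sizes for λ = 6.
Block sizes for λ = 6: [3, 1]

From the dimensions of kernels of powers, the number of Jordan blocks of size at least j is d_j − d_{j−1} where d_j = dim ker(N^j) (with d_0 = 0). Computing the differences gives [2, 1, 1].
The number of blocks of size exactly k is (#blocks of size ≥ k) − (#blocks of size ≥ k + 1), so the partition is: 1 block(s) of size 1, 1 block(s) of size 3.
In nonincreasing order the block sizes are [3, 1].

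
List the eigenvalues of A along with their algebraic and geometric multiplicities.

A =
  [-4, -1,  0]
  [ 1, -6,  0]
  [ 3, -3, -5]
λ = -5: alg = 3, geom = 2

Step 1 — factor the characteristic polynomial to read off the algebraic multiplicities:
  χ_A(x) = (x + 5)^3

Step 2 — compute geometric multiplicities via the rank-nullity identity g(λ) = n − rank(A − λI):
  rank(A − (-5)·I) = 1, so dim ker(A − (-5)·I) = n − 1 = 2

Summary:
  λ = -5: algebraic multiplicity = 3, geometric multiplicity = 2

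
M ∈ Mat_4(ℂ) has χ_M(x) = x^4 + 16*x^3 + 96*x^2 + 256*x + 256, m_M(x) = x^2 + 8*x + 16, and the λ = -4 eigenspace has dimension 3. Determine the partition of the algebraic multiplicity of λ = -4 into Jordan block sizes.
Block sizes for λ = -4: [2, 1, 1]

Step 1 — from the characteristic polynomial, algebraic multiplicity of λ = -4 is 4. From dim ker(M − (-4)·I) = 3, there are exactly 3 Jordan blocks for λ = -4.
Step 2 — from the minimal polynomial, the factor (x + 4)^2 tells us the largest block for λ = -4 has size 2.
Step 3 — with total size 4, 3 blocks, and largest block 2, the block sizes (in nonincreasing order) are [2, 1, 1].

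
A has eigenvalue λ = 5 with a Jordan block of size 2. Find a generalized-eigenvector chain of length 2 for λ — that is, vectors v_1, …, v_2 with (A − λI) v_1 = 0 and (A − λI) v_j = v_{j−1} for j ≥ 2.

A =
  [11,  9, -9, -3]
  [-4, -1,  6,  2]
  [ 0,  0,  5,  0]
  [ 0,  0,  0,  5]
A Jordan chain for λ = 5 of length 2:
v_1 = (6, -4, 0, 0)ᵀ
v_2 = (1, 0, 0, 0)ᵀ

Let N = A − (5)·I. We want v_2 with N^2 v_2 = 0 but N^1 v_2 ≠ 0; then v_{j-1} := N · v_j for j = 2, …, 2.

Pick v_2 = (1, 0, 0, 0)ᵀ.
Then v_1 = N · v_2 = (6, -4, 0, 0)ᵀ.

Sanity check: (A − (5)·I) v_1 = (0, 0, 0, 0)ᵀ = 0. ✓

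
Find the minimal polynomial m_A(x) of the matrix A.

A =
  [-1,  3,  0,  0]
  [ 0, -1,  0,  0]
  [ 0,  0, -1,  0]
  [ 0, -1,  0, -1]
x^2 + 2*x + 1

The characteristic polynomial is χ_A(x) = (x + 1)^4, so the eigenvalues are known. The minimal polynomial is
  m_A(x) = Π_λ (x − λ)^{k_λ}
where k_λ is the size of the *largest* Jordan block for λ (equivalently, the smallest k with (A − λI)^k v = 0 for every generalised eigenvector v of λ).

  λ = -1: largest Jordan block has size 2, contributing (x + 1)^2

So m_A(x) = (x + 1)^2 = x^2 + 2*x + 1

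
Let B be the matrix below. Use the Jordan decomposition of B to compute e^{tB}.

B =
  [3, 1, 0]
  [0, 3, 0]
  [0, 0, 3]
e^{tB} =
  [exp(3*t), t*exp(3*t), 0]
  [0, exp(3*t), 0]
  [0, 0, exp(3*t)]

Strategy: write B = P · J · P⁻¹ where J is a Jordan canonical form, so e^{tB} = P · e^{tJ} · P⁻¹, and e^{tJ} can be computed block-by-block.

B has Jordan form
J =
  [3, 1, 0]
  [0, 3, 0]
  [0, 0, 3]
(up to reordering of blocks).

Per-block formulas:
  For a 1×1 block at λ = 3: exp(t · [3]) = [e^(3t)].
  For a 2×2 Jordan block J_2(3): exp(t · J_2(3)) = e^(3t)·(I + t·N), where N is the 2×2 nilpotent shift.

After assembling e^{tJ} and conjugating by P, we get:

e^{tB} =
  [exp(3*t), t*exp(3*t), 0]
  [0, exp(3*t), 0]
  [0, 0, exp(3*t)]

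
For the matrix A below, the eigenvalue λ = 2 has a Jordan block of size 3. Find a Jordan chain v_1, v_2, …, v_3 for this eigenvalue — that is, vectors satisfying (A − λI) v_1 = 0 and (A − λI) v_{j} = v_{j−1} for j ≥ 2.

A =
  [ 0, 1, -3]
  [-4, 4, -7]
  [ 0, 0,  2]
A Jordan chain for λ = 2 of length 3:
v_1 = (-1, -2, 0)ᵀ
v_2 = (-3, -7, 0)ᵀ
v_3 = (0, 0, 1)ᵀ

Let N = A − (2)·I. We want v_3 with N^3 v_3 = 0 but N^2 v_3 ≠ 0; then v_{j-1} := N · v_j for j = 3, …, 2.

Pick v_3 = (0, 0, 1)ᵀ.
Then v_2 = N · v_3 = (-3, -7, 0)ᵀ.
Then v_1 = N · v_2 = (-1, -2, 0)ᵀ.

Sanity check: (A − (2)·I) v_1 = (0, 0, 0)ᵀ = 0. ✓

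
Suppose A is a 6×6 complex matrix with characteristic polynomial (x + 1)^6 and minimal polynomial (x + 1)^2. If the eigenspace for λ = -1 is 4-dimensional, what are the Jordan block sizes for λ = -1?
Block sizes for λ = -1: [2, 2, 1, 1]

Step 1 — from the characteristic polynomial, algebraic multiplicity of λ = -1 is 6. From dim ker(A − (-1)·I) = 4, there are exactly 4 Jordan blocks for λ = -1.
Step 2 — from the minimal polynomial, the factor (x + 1)^2 tells us the largest block for λ = -1 has size 2.
Step 3 — with total size 6, 4 blocks, and largest block 2, the block sizes (in nonincreasing order) are [2, 2, 1, 1].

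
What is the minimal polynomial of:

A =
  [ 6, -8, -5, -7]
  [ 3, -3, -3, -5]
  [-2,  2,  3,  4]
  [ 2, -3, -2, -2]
x^3 - 3*x^2 + 3*x - 1

The characteristic polynomial is χ_A(x) = (x - 1)^4, so the eigenvalues are known. The minimal polynomial is
  m_A(x) = Π_λ (x − λ)^{k_λ}
where k_λ is the size of the *largest* Jordan block for λ (equivalently, the smallest k with (A − λI)^k v = 0 for every generalised eigenvector v of λ).

  λ = 1: largest Jordan block has size 3, contributing (x − 1)^3

So m_A(x) = (x - 1)^3 = x^3 - 3*x^2 + 3*x - 1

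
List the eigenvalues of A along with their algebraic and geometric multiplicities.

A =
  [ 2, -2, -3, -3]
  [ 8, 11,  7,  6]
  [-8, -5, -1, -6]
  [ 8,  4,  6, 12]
λ = 6: alg = 4, geom = 2

Step 1 — factor the characteristic polynomial to read off the algebraic multiplicities:
  χ_A(x) = (x - 6)^4

Step 2 — compute geometric multiplicities via the rank-nullity identity g(λ) = n − rank(A − λI):
  rank(A − (6)·I) = 2, so dim ker(A − (6)·I) = n − 2 = 2

Summary:
  λ = 6: algebraic multiplicity = 4, geometric multiplicity = 2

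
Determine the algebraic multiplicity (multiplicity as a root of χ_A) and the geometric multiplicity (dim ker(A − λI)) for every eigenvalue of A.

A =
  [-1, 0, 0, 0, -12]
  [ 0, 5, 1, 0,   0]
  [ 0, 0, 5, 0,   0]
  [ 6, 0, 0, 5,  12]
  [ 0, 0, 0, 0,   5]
λ = -1: alg = 1, geom = 1; λ = 5: alg = 4, geom = 3

Step 1 — factor the characteristic polynomial to read off the algebraic multiplicities:
  χ_A(x) = (x - 5)^4*(x + 1)

Step 2 — compute geometric multiplicities via the rank-nullity identity g(λ) = n − rank(A − λI):
  rank(A − (-1)·I) = 4, so dim ker(A − (-1)·I) = n − 4 = 1
  rank(A − (5)·I) = 2, so dim ker(A − (5)·I) = n − 2 = 3

Summary:
  λ = -1: algebraic multiplicity = 1, geometric multiplicity = 1
  λ = 5: algebraic multiplicity = 4, geometric multiplicity = 3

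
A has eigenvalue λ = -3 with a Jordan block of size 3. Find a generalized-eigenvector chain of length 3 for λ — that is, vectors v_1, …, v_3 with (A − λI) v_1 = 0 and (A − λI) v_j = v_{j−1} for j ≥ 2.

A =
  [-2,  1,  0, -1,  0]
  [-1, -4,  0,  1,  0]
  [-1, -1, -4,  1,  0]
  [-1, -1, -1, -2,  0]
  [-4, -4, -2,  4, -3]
A Jordan chain for λ = -3 of length 3:
v_1 = (1, -1, 0, 0, -2)ᵀ
v_2 = (1, -1, -1, -1, -4)ᵀ
v_3 = (1, 0, 0, 0, 0)ᵀ

Let N = A − (-3)·I. We want v_3 with N^3 v_3 = 0 but N^2 v_3 ≠ 0; then v_{j-1} := N · v_j for j = 3, …, 2.

Pick v_3 = (1, 0, 0, 0, 0)ᵀ.
Then v_2 = N · v_3 = (1, -1, -1, -1, -4)ᵀ.
Then v_1 = N · v_2 = (1, -1, 0, 0, -2)ᵀ.

Sanity check: (A − (-3)·I) v_1 = (0, 0, 0, 0, 0)ᵀ = 0. ✓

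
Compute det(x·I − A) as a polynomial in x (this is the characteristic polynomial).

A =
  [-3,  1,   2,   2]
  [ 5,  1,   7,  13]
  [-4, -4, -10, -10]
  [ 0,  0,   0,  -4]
x^4 + 16*x^3 + 96*x^2 + 256*x + 256

Expanding det(x·I − A) (e.g. by cofactor expansion or by noting that A is similar to its Jordan form J, which has the same characteristic polynomial as A) gives
  χ_A(x) = x^4 + 16*x^3 + 96*x^2 + 256*x + 256
which factors as (x + 4)^4. The eigenvalues (with algebraic multiplicities) are λ = -4 with multiplicity 4.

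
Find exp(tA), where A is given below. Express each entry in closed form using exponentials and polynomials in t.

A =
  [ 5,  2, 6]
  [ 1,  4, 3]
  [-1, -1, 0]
e^{tA} =
  [2*t*exp(3*t) + exp(3*t), 2*t*exp(3*t), 6*t*exp(3*t)]
  [t*exp(3*t), t*exp(3*t) + exp(3*t), 3*t*exp(3*t)]
  [-t*exp(3*t), -t*exp(3*t), -3*t*exp(3*t) + exp(3*t)]

Strategy: write A = P · J · P⁻¹ where J is a Jordan canonical form, so e^{tA} = P · e^{tJ} · P⁻¹, and e^{tJ} can be computed block-by-block.

A has Jordan form
J =
  [3, 1, 0]
  [0, 3, 0]
  [0, 0, 3]
(up to reordering of blocks).

Per-block formulas:
  For a 1×1 block at λ = 3: exp(t · [3]) = [e^(3t)].
  For a 2×2 Jordan block J_2(3): exp(t · J_2(3)) = e^(3t)·(I + t·N), where N is the 2×2 nilpotent shift.

After assembling e^{tJ} and conjugating by P, we get:

e^{tA} =
  [2*t*exp(3*t) + exp(3*t), 2*t*exp(3*t), 6*t*exp(3*t)]
  [t*exp(3*t), t*exp(3*t) + exp(3*t), 3*t*exp(3*t)]
  [-t*exp(3*t), -t*exp(3*t), -3*t*exp(3*t) + exp(3*t)]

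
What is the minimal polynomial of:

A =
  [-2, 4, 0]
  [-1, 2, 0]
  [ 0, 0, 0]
x^2

The characteristic polynomial is χ_A(x) = x^3, so the eigenvalues are known. The minimal polynomial is
  m_A(x) = Π_λ (x − λ)^{k_λ}
where k_λ is the size of the *largest* Jordan block for λ (equivalently, the smallest k with (A − λI)^k v = 0 for every generalised eigenvector v of λ).

  λ = 0: largest Jordan block has size 2, contributing (x − 0)^2

So m_A(x) = x^2 = x^2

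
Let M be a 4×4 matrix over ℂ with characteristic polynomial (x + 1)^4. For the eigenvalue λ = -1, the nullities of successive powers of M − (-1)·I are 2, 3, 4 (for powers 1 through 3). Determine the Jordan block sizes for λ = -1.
Block sizes for λ = -1: [3, 1]

From the dimensions of kernels of powers, the number of Jordan blocks of size at least j is d_j − d_{j−1} where d_j = dim ker(N^j) (with d_0 = 0). Computing the differences gives [2, 1, 1].
The number of blocks of size exactly k is (#blocks of size ≥ k) − (#blocks of size ≥ k + 1), so the partition is: 1 block(s) of size 1, 1 block(s) of size 3.
In nonincreasing order the block sizes are [3, 1].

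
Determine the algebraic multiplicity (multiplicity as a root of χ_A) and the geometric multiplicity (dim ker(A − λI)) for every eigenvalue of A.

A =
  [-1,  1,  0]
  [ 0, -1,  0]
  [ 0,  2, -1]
λ = -1: alg = 3, geom = 2

Step 1 — factor the characteristic polynomial to read off the algebraic multiplicities:
  χ_A(x) = (x + 1)^3

Step 2 — compute geometric multiplicities via the rank-nullity identity g(λ) = n − rank(A − λI):
  rank(A − (-1)·I) = 1, so dim ker(A − (-1)·I) = n − 1 = 2

Summary:
  λ = -1: algebraic multiplicity = 3, geometric multiplicity = 2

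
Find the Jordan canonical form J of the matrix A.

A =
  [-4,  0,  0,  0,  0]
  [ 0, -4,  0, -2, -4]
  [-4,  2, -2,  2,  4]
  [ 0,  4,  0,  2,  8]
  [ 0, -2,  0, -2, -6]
J_1(-4) ⊕ J_1(-4) ⊕ J_1(-2) ⊕ J_1(-2) ⊕ J_1(-2)

The characteristic polynomial is
  det(x·I − A) = x^5 + 14*x^4 + 76*x^3 + 200*x^2 + 256*x + 128 = (x + 2)^3*(x + 4)^2

Eigenvalues and multiplicities (the geometric multiplicity of λ is n − rank(A − λI), which equals the number of Jordan blocks for λ):
  λ = -4: algebraic multiplicity = 2, geometric multiplicity = 2
  λ = -2: algebraic multiplicity = 3, geometric multiplicity = 3

Determining the block sizes for each eigenvalue:
  λ = -4: gm = am = 2, so every block has size 1 → block sizes [1, 1]
  λ = -2: gm = am = 3, so every block has size 1 → block sizes [1, 1, 1]

Assembling the blocks gives a Jordan form
J =
  [-4,  0,  0,  0,  0]
  [ 0, -4,  0,  0,  0]
  [ 0,  0, -2,  0,  0]
  [ 0,  0,  0, -2,  0]
  [ 0,  0,  0,  0, -2]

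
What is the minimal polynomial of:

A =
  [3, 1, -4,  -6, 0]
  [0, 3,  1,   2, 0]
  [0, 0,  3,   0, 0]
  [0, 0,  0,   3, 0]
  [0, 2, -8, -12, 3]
x^3 - 9*x^2 + 27*x - 27

The characteristic polynomial is χ_A(x) = (x - 3)^5, so the eigenvalues are known. The minimal polynomial is
  m_A(x) = Π_λ (x − λ)^{k_λ}
where k_λ is the size of the *largest* Jordan block for λ (equivalently, the smallest k with (A − λI)^k v = 0 for every generalised eigenvector v of λ).

  λ = 3: largest Jordan block has size 3, contributing (x − 3)^3

So m_A(x) = (x - 3)^3 = x^3 - 9*x^2 + 27*x - 27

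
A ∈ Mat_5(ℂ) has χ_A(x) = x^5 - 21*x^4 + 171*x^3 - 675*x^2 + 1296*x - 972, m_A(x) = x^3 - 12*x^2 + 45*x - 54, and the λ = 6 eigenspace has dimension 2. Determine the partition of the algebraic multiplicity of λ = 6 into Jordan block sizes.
Block sizes for λ = 6: [1, 1]

Step 1 — from the characteristic polynomial, algebraic multiplicity of λ = 6 is 2. From dim ker(A − (6)·I) = 2, there are exactly 2 Jordan blocks for λ = 6.
Step 2 — from the minimal polynomial, the factor (x − 6) tells us the largest block for λ = 6 has size 1.
Step 3 — with total size 2, 2 blocks, and largest block 1, the block sizes (in nonincreasing order) are [1, 1].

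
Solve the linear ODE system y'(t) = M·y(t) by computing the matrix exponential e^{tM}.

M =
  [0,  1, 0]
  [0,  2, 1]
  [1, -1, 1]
e^{tM} =
  [t^2*exp(t)/2 - t*exp(t) + exp(t), t*exp(t), t^2*exp(t)/2]
  [t^2*exp(t)/2, t*exp(t) + exp(t), t^2*exp(t)/2 + t*exp(t)]
  [-t^2*exp(t)/2 + t*exp(t), -t*exp(t), -t^2*exp(t)/2 + exp(t)]

Strategy: write M = P · J · P⁻¹ where J is a Jordan canonical form, so e^{tM} = P · e^{tJ} · P⁻¹, and e^{tJ} can be computed block-by-block.

M has Jordan form
J =
  [1, 1, 0]
  [0, 1, 1]
  [0, 0, 1]
(up to reordering of blocks).

Per-block formulas:
  For a 3×3 Jordan block J_3(1): exp(t · J_3(1)) = e^(1t)·(I + t·N + (t^2/2)·N^2), where N is the 3×3 nilpotent shift.

After assembling e^{tJ} and conjugating by P, we get:

e^{tM} =
  [t^2*exp(t)/2 - t*exp(t) + exp(t), t*exp(t), t^2*exp(t)/2]
  [t^2*exp(t)/2, t*exp(t) + exp(t), t^2*exp(t)/2 + t*exp(t)]
  [-t^2*exp(t)/2 + t*exp(t), -t*exp(t), -t^2*exp(t)/2 + exp(t)]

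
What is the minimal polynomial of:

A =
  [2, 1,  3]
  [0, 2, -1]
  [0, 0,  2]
x^3 - 6*x^2 + 12*x - 8

The characteristic polynomial is χ_A(x) = (x - 2)^3, so the eigenvalues are known. The minimal polynomial is
  m_A(x) = Π_λ (x − λ)^{k_λ}
where k_λ is the size of the *largest* Jordan block for λ (equivalently, the smallest k with (A − λI)^k v = 0 for every generalised eigenvector v of λ).

  λ = 2: largest Jordan block has size 3, contributing (x − 2)^3

So m_A(x) = (x - 2)^3 = x^3 - 6*x^2 + 12*x - 8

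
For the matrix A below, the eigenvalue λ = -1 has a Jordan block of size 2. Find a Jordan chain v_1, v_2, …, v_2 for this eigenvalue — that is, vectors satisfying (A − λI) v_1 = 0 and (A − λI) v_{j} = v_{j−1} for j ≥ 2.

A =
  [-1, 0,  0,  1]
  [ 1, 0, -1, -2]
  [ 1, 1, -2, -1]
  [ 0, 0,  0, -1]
A Jordan chain for λ = -1 of length 2:
v_1 = (0, 1, 1, 0)ᵀ
v_2 = (1, 0, 0, 0)ᵀ

Let N = A − (-1)·I. We want v_2 with N^2 v_2 = 0 but N^1 v_2 ≠ 0; then v_{j-1} := N · v_j for j = 2, …, 2.

Pick v_2 = (1, 0, 0, 0)ᵀ.
Then v_1 = N · v_2 = (0, 1, 1, 0)ᵀ.

Sanity check: (A − (-1)·I) v_1 = (0, 0, 0, 0)ᵀ = 0. ✓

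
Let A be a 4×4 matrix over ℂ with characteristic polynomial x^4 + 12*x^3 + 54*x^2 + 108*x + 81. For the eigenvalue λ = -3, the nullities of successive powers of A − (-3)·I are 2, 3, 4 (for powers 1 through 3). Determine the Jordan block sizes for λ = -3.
Block sizes for λ = -3: [3, 1]

From the dimensions of kernels of powers, the number of Jordan blocks of size at least j is d_j − d_{j−1} where d_j = dim ker(N^j) (with d_0 = 0). Computing the differences gives [2, 1, 1].
The number of blocks of size exactly k is (#blocks of size ≥ k) − (#blocks of size ≥ k + 1), so the partition is: 1 block(s) of size 1, 1 block(s) of size 3.
In nonincreasing order the block sizes are [3, 1].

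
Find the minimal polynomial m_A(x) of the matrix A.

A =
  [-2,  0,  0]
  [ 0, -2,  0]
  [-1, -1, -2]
x^2 + 4*x + 4

The characteristic polynomial is χ_A(x) = (x + 2)^3, so the eigenvalues are known. The minimal polynomial is
  m_A(x) = Π_λ (x − λ)^{k_λ}
where k_λ is the size of the *largest* Jordan block for λ (equivalently, the smallest k with (A − λI)^k v = 0 for every generalised eigenvector v of λ).

  λ = -2: largest Jordan block has size 2, contributing (x + 2)^2

So m_A(x) = (x + 2)^2 = x^2 + 4*x + 4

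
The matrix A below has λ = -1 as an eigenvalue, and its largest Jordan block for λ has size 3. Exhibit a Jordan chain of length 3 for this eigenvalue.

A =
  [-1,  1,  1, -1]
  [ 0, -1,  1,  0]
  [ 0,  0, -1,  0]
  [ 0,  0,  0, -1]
A Jordan chain for λ = -1 of length 3:
v_1 = (1, 0, 0, 0)ᵀ
v_2 = (1, 1, 0, 0)ᵀ
v_3 = (0, 0, 1, 0)ᵀ

Let N = A − (-1)·I. We want v_3 with N^3 v_3 = 0 but N^2 v_3 ≠ 0; then v_{j-1} := N · v_j for j = 3, …, 2.

Pick v_3 = (0, 0, 1, 0)ᵀ.
Then v_2 = N · v_3 = (1, 1, 0, 0)ᵀ.
Then v_1 = N · v_2 = (1, 0, 0, 0)ᵀ.

Sanity check: (A − (-1)·I) v_1 = (0, 0, 0, 0)ᵀ = 0. ✓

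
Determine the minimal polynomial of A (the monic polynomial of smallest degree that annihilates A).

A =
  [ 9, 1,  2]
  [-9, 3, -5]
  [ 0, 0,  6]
x^3 - 18*x^2 + 108*x - 216

The characteristic polynomial is χ_A(x) = (x - 6)^3, so the eigenvalues are known. The minimal polynomial is
  m_A(x) = Π_λ (x − λ)^{k_λ}
where k_λ is the size of the *largest* Jordan block for λ (equivalently, the smallest k with (A − λI)^k v = 0 for every generalised eigenvector v of λ).

  λ = 6: largest Jordan block has size 3, contributing (x − 6)^3

So m_A(x) = (x - 6)^3 = x^3 - 18*x^2 + 108*x - 216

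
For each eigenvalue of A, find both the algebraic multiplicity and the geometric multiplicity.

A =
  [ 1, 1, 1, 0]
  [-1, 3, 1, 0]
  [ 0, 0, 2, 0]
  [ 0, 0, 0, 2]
λ = 2: alg = 4, geom = 3

Step 1 — factor the characteristic polynomial to read off the algebraic multiplicities:
  χ_A(x) = (x - 2)^4

Step 2 — compute geometric multiplicities via the rank-nullity identity g(λ) = n − rank(A − λI):
  rank(A − (2)·I) = 1, so dim ker(A − (2)·I) = n − 1 = 3

Summary:
  λ = 2: algebraic multiplicity = 4, geometric multiplicity = 3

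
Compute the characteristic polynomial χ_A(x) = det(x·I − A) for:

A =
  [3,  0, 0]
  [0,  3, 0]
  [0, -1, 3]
x^3 - 9*x^2 + 27*x - 27

Expanding det(x·I − A) (e.g. by cofactor expansion or by noting that A is similar to its Jordan form J, which has the same characteristic polynomial as A) gives
  χ_A(x) = x^3 - 9*x^2 + 27*x - 27
which factors as (x - 3)^3. The eigenvalues (with algebraic multiplicities) are λ = 3 with multiplicity 3.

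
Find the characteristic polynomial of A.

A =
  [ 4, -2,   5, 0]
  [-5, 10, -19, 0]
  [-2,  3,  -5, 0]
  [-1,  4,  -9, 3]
x^4 - 12*x^3 + 54*x^2 - 108*x + 81

Expanding det(x·I − A) (e.g. by cofactor expansion or by noting that A is similar to its Jordan form J, which has the same characteristic polynomial as A) gives
  χ_A(x) = x^4 - 12*x^3 + 54*x^2 - 108*x + 81
which factors as (x - 3)^4. The eigenvalues (with algebraic multiplicities) are λ = 3 with multiplicity 4.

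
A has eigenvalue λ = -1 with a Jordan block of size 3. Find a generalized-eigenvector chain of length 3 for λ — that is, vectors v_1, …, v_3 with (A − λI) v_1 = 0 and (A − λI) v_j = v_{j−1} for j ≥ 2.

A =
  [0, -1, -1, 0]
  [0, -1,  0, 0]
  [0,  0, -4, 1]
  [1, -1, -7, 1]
A Jordan chain for λ = -1 of length 3:
v_1 = (1, 0, 1, 3)ᵀ
v_2 = (1, 0, 0, 1)ᵀ
v_3 = (1, 0, 0, 0)ᵀ

Let N = A − (-1)·I. We want v_3 with N^3 v_3 = 0 but N^2 v_3 ≠ 0; then v_{j-1} := N · v_j for j = 3, …, 2.

Pick v_3 = (1, 0, 0, 0)ᵀ.
Then v_2 = N · v_3 = (1, 0, 0, 1)ᵀ.
Then v_1 = N · v_2 = (1, 0, 1, 3)ᵀ.

Sanity check: (A − (-1)·I) v_1 = (0, 0, 0, 0)ᵀ = 0. ✓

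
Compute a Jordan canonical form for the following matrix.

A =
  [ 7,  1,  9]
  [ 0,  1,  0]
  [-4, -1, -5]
J_3(1)

The characteristic polynomial is
  det(x·I − A) = x^3 - 3*x^2 + 3*x - 1 = (x - 1)^3

Eigenvalues and multiplicities (the geometric multiplicity of λ is n − rank(A − λI), which equals the number of Jordan blocks for λ):
  λ = 1: algebraic multiplicity = 3, geometric multiplicity = 1

Determining the block sizes for each eigenvalue:
  λ = 1: one block (gm = 1), so the single block has size am = 3 → block sizes [3]

Assembling the blocks gives a Jordan form
J =
  [1, 1, 0]
  [0, 1, 1]
  [0, 0, 1]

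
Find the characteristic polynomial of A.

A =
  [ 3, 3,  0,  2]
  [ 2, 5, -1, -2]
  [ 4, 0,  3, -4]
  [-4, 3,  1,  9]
x^4 - 20*x^3 + 150*x^2 - 500*x + 625

Expanding det(x·I − A) (e.g. by cofactor expansion or by noting that A is similar to its Jordan form J, which has the same characteristic polynomial as A) gives
  χ_A(x) = x^4 - 20*x^3 + 150*x^2 - 500*x + 625
which factors as (x - 5)^4. The eigenvalues (with algebraic multiplicities) are λ = 5 with multiplicity 4.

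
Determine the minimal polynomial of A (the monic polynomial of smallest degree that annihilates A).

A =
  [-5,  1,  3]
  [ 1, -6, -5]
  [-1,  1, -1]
x^3 + 12*x^2 + 48*x + 64

The characteristic polynomial is χ_A(x) = (x + 4)^3, so the eigenvalues are known. The minimal polynomial is
  m_A(x) = Π_λ (x − λ)^{k_λ}
where k_λ is the size of the *largest* Jordan block for λ (equivalently, the smallest k with (A − λI)^k v = 0 for every generalised eigenvector v of λ).

  λ = -4: largest Jordan block has size 3, contributing (x + 4)^3

So m_A(x) = (x + 4)^3 = x^3 + 12*x^2 + 48*x + 64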